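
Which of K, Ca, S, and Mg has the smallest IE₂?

Ca

IE_2 is the cost of taking one more electron from the +1 cation: K⁺ is the bare [Ar] core; Ca⁺ still has 1 valence electron; S⁺ still has 5 valence electrons; Mg⁺ still has 1 valence electron.
Pulling an electron out of a noble-gas core costs far more than removing a remaining valence electron, so K sits at the high end of IE_2.
Valence configurations: Ca⁺ [Ar]4s¹, S⁺ [Ne]3s²3p³, Mg⁺ [Ne]3s¹.
Approximate IE_2 values (kJ/mol): K 3052, Ca 1145, S 2252, Mg 1451.
Hence IE_2: Ca < Mg < S < K.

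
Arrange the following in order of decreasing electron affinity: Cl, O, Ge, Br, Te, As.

Cl > Br > Te > O > Ge > As

O is in period 2, group 16; Cl is in period 3, group 17; Ge is in period 4, group 14; As is in period 4, group 15; Br is in period 4, group 17; Te is in period 5, group 16.
EA tends to increase across a period and decrease down a group, though the pattern is less regular than for IE or radius.
These span different periods and groups, so the two trends combine.
Ge > As: this pair runs against the simple trend — see the exception note.
O > Ge: relative to Ge, both the across-period and down-group shifts push O's electron affinity up.
Te > O: this pair runs against the simple trend — see the exception note.
Br > Te: relative to Te, both the across-period and down-group shifts push Br's electron affinity up.
Cl > Br: they share group 17; the group trend gives Cl the larger value.
Note the exception: Ge has a higher electron affinity than As, contrary to the simple trend — adding an electron to As's half-filled 4p³ is unfavourable, so Ge (4p²) has the more exothermic EA.
Note the exception: Te has a higher electron affinity than O, contrary to the simple trend — O's compact 2p subshell gives strong electron–electron repulsion on the added electron.
Approximate values (kJ/mol): O 141, Cl 349, Ge 119, As 78, Br 325, Te 190.
So from highest to lowest: Cl > Br > Te > O > Ge > As.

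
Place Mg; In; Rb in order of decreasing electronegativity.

Mg is in period 3, group 2; Rb is in period 5, group 1; In is in period 5, group 13.
Smaller atoms with higher effective nuclear charge are more electronegative.
Neither a single period nor a single group — weigh both effects.
Mg > Rb: relative to Rb, both the across-period and down-group shifts push Mg's electronegativity up.
In > Mg: the two effects oppose for this pair; the across-period effect wins (1.78 vs 1.31).
For reference (Pauling): Mg 1.31, Rb 0.82, In 1.78.
So from highest to lowest: In > Mg > Rb.

In, Mg, Rb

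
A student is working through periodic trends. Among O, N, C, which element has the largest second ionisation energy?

O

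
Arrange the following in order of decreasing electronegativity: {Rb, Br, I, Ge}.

Br > I > Ge > Rb

Ge is in period 4, group 14; Br is in period 4, group 17; Rb is in period 5, group 1; I is in period 5, group 17.
EN rises left→right (higher Z_eff, smaller atoms) and falls top→bottom (larger, more shielded atoms).
These span different periods and groups, so the two trends combine.
Ge > Rb: both effects reinforce here, so Ge is clearly the higher of the two.
I > Ge: period and group pull opposite ways; the across-period shift dominates (2.66 vs 2.01).
Br > I: Br sits above I in group 17, so the down-group effect alone puts Br higher.
Tabulated electronegativity (Pauling): Ge 2.01, Br 2.96, Rb 0.82, I 2.66.
So from highest to lowest: Br > I > Ge > Rb.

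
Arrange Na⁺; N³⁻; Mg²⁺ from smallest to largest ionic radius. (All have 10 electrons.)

All of these have 10 electrons, so size is governed by nuclear charge alone: the more protons, the stronger the pull on the same electron cloud, and the smaller the ion.
Nuclear charges: Mg²⁺ (Z=12), Na⁺ (Z=11), N³⁻ (Z=7).
Smallest to largest: Mg²⁺ < Na⁺ < N³⁻.

Mg²⁺ < Na⁺ < N³⁻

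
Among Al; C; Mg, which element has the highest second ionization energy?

The second ionization energy removes an electron from the +1 ion. For each element: Al⁺ still has 2 valence electrons; C⁺ still has 3 valence electrons; Mg⁺ still has 1 valence electron.
All are still removing valence electrons, so compare the +1 ions as you would atoms: IE_2 generally rises across a period (higher Z_eff) and falls down a group (larger shell), subject to the usual subshell exceptions.
Valence configurations: Al⁺ [Ne]3s², C⁺ [He]2s²2p¹, Mg⁺ [Ne]3s¹.
Approximate IE_2 values (kJ/mol): Al 1817, C 2353, Mg 1451.
So the second ionization energies run Mg < Al < C.

C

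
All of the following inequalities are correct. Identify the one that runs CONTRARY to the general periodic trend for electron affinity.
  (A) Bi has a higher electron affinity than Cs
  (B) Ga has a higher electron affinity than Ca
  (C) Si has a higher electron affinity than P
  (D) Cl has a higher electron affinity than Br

(C)

The general trend: electron affinity increases across a period and decreases down a group.
(A) Bi (period 6, group 15) vs Cs (period 6, group 1): the stated order agrees with the simple trend.
(B) Ga (period 4, group 13) vs Ca (period 4, group 2): the stated order agrees with the simple trend.
(C) Si (period 3, group 14) vs P (period 3, group 15): the stated order contradicts the simple trend.
(D) Cl (period 3, group 17) vs Br (period 4, group 17): the stated order agrees with the simple trend.
The exception is (C): adding an electron to P's half-filled 3p³ is unfavourable, so Si (3p²) has the more exothermic EA.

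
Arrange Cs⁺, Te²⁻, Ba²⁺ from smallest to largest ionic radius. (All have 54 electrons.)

Ba²⁺ < Cs⁺ < Te²⁻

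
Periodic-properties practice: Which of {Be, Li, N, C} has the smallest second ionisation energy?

Consider each +1 ion: Be⁺ still has 1 valence electron; Li⁺ is the bare [He] core; N⁺ still has 4 valence electrons; C⁺ still has 3 valence electrons.
Breaking into a closed-shell core is much more expensive than removing a leftover valence electron — Li has the largest IE_2 here.
Valence configurations: Be⁺ [He]2s¹, N⁺ [He]2s²2p², C⁺ [He]2s²2p¹.
Tabulated IE_2 (kJ/mol): Be 1757, Li 7298, N 2856, C 2353.
So the second ionization energies run Be < C < N < Li.

Be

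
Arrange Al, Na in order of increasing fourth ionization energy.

After 3 electrons have been removed, what remains? Al³⁺ is the bare [Ne] core; Na³⁺ is already 2 electrons into the core.
All of these are removing an electron from a noble-gas core or deeper; the smaller core (lower principal quantum number) is held far more tightly, and within a period the higher nuclear charge binds the same core more tightly.
Tabulated IE_4 (kJ/mol): Al 11577, Na 9543.
Putting it together, IE_4: Na < Al.

Na < Al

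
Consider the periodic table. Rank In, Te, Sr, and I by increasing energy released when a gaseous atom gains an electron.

Sr is in period 5, group 2; In is in period 5, group 13; Te is in period 5, group 16; I is in period 5, group 17.
Atoms with high Z_eff and room in the valence shell (especially the halogens) have the most exothermic electron affinities.
All lie in period 5, so electron affinity increases left to right.
So from lowest to highest: Sr < In < Te < I.

Sr < In < Te < I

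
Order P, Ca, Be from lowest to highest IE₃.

P, Ca, Be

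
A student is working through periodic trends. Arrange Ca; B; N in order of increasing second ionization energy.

Ca, B, N

After 1 electron has been removed, what remains? Ca⁺ still has 1 valence electron; B⁺ still has 2 valence electrons; N⁺ still has 4 valence electrons.
All are still removing valence electrons, so compare the +1 ions as you would atoms: IE_2 generally rises across a period (higher Z_eff) and falls down a group (larger shell), subject to the usual subshell exceptions.
Valence configurations: Ca⁺ [Ar]4s¹, B⁺ [He]2s², N⁺ [He]2s²2p².
The numbers (kJ/mol): Ca 1145, B 2427, N 2856.
Overall IE_2 order: Ca < B < N.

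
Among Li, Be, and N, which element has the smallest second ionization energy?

Be

After 1 electron has been removed, what remains? Li⁺ is the bare [He] core; Be⁺ still has 1 valence electron; N⁺ still has 4 valence electrons.
Breaking into a closed-shell core is much more expensive than removing a leftover valence electron — Li has the largest IE_2 here.
Valence configurations: Be⁺ [He]2s¹, N⁺ [He]2s²2p².
Approximate IE_2 values (kJ/mol): Li 7298, Be 1757, N 2856.
Overall IE_2 order: Be < N < Li.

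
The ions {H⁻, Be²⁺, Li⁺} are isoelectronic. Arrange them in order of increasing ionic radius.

All of these have 2 electrons, so size is governed by nuclear charge alone: the more protons, the stronger the pull on the same electron cloud, and the smaller the ion.
Nuclear charges: Be²⁺ (Z=4), Li⁺ (Z=3), H⁻ (Z=1).
Smallest to largest: Be²⁺ < Li⁺ < H⁻.

Be²⁺ < Li⁺ < H⁻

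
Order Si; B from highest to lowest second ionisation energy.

IE_2 is the cost of taking one more electron from the +1 cation: Si⁺ still has 3 valence electrons; B⁺ still has 2 valence electrons.
All are still removing valence electrons, so compare the +1 ions as you would atoms: IE_2 generally rises across a period (higher Z_eff) and falls down a group (larger shell), subject to the usual subshell exceptions.
Valence configurations: Si⁺ [Ne]3s²3p¹, B⁺ [He]2s².
Approximate IE_2 values (kJ/mol): Si 1577, B 2427.
So the second ionization energies run Si < B.

B > Si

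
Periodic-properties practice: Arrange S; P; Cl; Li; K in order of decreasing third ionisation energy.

Li > K > Cl > S > P

Consider each +2 ion: S²⁺ still has 4 valence electrons; P²⁺ still has 3 valence electrons; Cl²⁺ still has 5 valence electrons; Li²⁺ is already 1 electron into the core; K²⁺ is already 1 electron into the core.
Breaking into a closed-shell core is much more expensive than removing a leftover valence electron — K and Li have the largest IE_3 here.
Valence configurations: S²⁺ [Ne]3s²3p², P²⁺ [Ne]3s²3p¹, Cl²⁺ [Ne]3s²3p³.
Tabulated IE_3 (kJ/mol): S 3357, P 2914, Cl 3822, Li 11815, K 4420.
So the third ionization energies run P < S < Cl < K < Li.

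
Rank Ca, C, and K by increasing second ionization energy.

IE_2 is the cost of taking one more electron from the +1 cation: Ca⁺ still has 1 valence electron; C⁺ still has 3 valence electrons; K⁺ is the bare [Ar] core.
Pulling an electron out of a noble-gas core costs far more than removing a remaining valence electron, so K sits at the high end of IE_2.
Valence configurations: Ca⁺ [Ar]4s¹, C⁺ [He]2s²2p¹.
The numbers (kJ/mol): Ca 1145, C 2353, K 3052.
Hence IE_2: Ca < C < K.

Ca < C < K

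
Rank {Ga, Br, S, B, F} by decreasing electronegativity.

B is in period 2, group 13; F is in period 2, group 17; S is in period 3, group 16; Ga is in period 4, group 13; Br is in period 4, group 17.
EN rises left→right (higher Z_eff, smaller atoms) and falls top→bottom (larger, more shielded atoms).
Here both period and group differ, so the two effects have to be weighed against each other.
B > Ga: B sits above Ga in group 13, so the down-group effect alone puts B higher.
S > B: period and group pull opposite ways; the across-period shift dominates (2.58 vs 2.04).
Br > S: the two effects oppose for this pair; the across-period effect wins (2.96 vs 2.58).
F > Br: F sits above Br in group 17, so the down-group effect alone puts F higher.
For reference (Pauling): B 2.04, F 3.98, S 2.58, Ga 1.81, Br 2.96.
So from highest to lowest: F > Br > S > B > Ga.

F, Br, S, B, Ga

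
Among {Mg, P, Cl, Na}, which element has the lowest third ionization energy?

P

The third ionization energy removes an electron from the +2 ion. For each element: Mg²⁺ is the bare [Ne] core; P²⁺ still has 3 valence electrons; Cl²⁺ still has 5 valence electrons; Na²⁺ is already 1 electron into the core.
Breaking into a closed-shell core is much more expensive than removing a leftover valence electron — Na and Mg have the largest IE_3 here.
Valence configurations: P²⁺ [Ne]3s²3p¹, Cl²⁺ [Ne]3s²3p³.
Approximate IE_3 values (kJ/mol): Mg 7733, P 2914, Cl 3822, Na 6910.
Putting it together, IE_3: P < Cl < Na < Mg.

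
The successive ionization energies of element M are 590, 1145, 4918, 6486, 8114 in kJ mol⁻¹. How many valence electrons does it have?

2

Look for the largest jump between consecutive ionization energies: IE3/IE2 ≈ 4.3, far larger than any earlier ratio.
That jump marks the point where a core electron is being removed. So the atom has 2 valence electrons.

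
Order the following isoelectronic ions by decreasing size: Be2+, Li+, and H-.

H- > Li+ > Be2+

All of these have 2 electrons, so size is governed by nuclear charge alone: the more protons, the stronger the pull on the same electron cloud, and the smaller the ion.
Nuclear charges: Be2+ (Z=4), Li+ (Z=3), H- (Z=1).
Largest to smallest: H- > Li+ > Be2+.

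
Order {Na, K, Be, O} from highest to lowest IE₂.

Na, O, K, Be

The second ionization energy removes an electron from the +1 ion. For each element: Na⁺ is the bare [Ne] core; K⁺ is the bare [Ar] core; Be⁺ still has 1 valence electron; O⁺ still has 5 valence electrons.
Usually core removal costs more than valence removal, but here the competition is close: a tightly held n=2 valence electron can cost more to remove than an n=3 core electron, so the actual values have to decide it.
Valence configurations: Be⁺ [He]2s¹, O⁺ [He]2s²2p³.
Tabulated IE_2 (kJ/mol): Na 4562, K 3052, Be 1757, O 3388.
Hence IE_2: Be < K < O < Na.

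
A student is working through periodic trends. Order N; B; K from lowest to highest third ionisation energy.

B < K < N

The third ionization energy removes an electron from the +2 ion. For each element: N²⁺ still has 3 valence electrons; B²⁺ still has 1 valence electron; K²⁺ is already 1 electron into the core.
Usually core removal costs more than valence removal, but here the competition is close: a tightly held n=2 valence electron can cost more to remove than an n=3 core electron, so the actual values have to decide it.
Valence configurations: N²⁺ [He]2s²2p¹, B²⁺ [He]2s¹.
The numbers (kJ/mol): N 4578, B 3660, K 4420.
Overall IE_3 order: B < K < N.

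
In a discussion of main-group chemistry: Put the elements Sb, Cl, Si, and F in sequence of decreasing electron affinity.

F is in period 2, group 17; Si is in period 3, group 14; Cl is in period 3, group 17; Sb is in period 5, group 15.
Electron affinity generally becomes more exothermic across a period toward the halogens and less exothermic down a group.
Here both period and group differ, so the two effects have to be weighed against each other.
Si > Sb: the two effects oppose for this pair; the down-group effect wins (134 vs 103 kJ/mol).
F > Si: relative to Si, both the across-period and down-group shifts push F's electron affinity up.
Cl > F: this pair runs against the simple trend — see the exception note.
Note the exception: Cl has a higher electron affinity than F, contrary to the simple trend — F's small 2p subshell makes the incoming electron feel strong e⁻–e⁻ repulsion, so Cl actually releases more energy on gaining an electron.
For reference (kJ/mol): F 328, Si 134, Cl 349, Sb 103.
So from highest to lowest: Cl > F > Si > Sb.

Cl > F > Si > Sb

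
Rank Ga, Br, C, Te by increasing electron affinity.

Ga < C < Te < Br

Adding an electron releases more energy for atoms nearer the top right (short of the noble gases).
These span different periods and groups, so the two trends combine.
C > Ga: relative to Ga, both the across-period and down-group shifts push C's electron affinity up.
Te > C: the two effects oppose for this pair; the across-period effect wins (190 vs 122 kJ/mol).
Br > Te: relative to Te, both the across-period and down-group shifts push Br's electron affinity up.
Approximate values (kJ/mol): C 122, Ga 29, Br 325, Te 190.
So from lowest to highest: Ga < C < Te < Br.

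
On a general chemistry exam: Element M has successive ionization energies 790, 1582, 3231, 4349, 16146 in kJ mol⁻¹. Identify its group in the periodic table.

Group 14

Look for the largest jump between consecutive ionization energies: IE5/IE4 ≈ 3.7, far larger than any earlier ratio.
That jump marks the point where a core electron is being removed. So the atom has 4 valence electrons.
A main-group element with 4 valence electrons is in group 14.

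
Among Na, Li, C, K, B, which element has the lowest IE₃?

Consider each +2 ion: Na²⁺ is already 1 electron into the core; Li²⁺ is already 1 electron into the core; C²⁺ still has 2 valence electrons; K²⁺ is already 1 electron into the core; B²⁺ still has 1 valence electron.
Usually core removal costs more than valence removal, but here the competition is close: a tightly held n=2 valence electron can cost more to remove than an n=3 core electron, so the actual values have to decide it.
Valence configurations: C²⁺ [He]2s², B²⁺ [He]2s¹.
Tabulated IE_3 (kJ/mol): Na 6910, Li 11815, C 4620, K 4420, B 3660.
So the third ionization energies run B < K < C < Na < Li.

B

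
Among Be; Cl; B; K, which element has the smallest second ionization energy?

Be

After 1 electron has been removed, what remains? Be⁺ still has 1 valence electron; Cl⁺ still has 6 valence electrons; B⁺ still has 2 valence electrons; K⁺ is the bare [Ar] core.
Breaking into a closed-shell core is much more expensive than removing a leftover valence electron — K has the largest IE_2 here.
Valence configurations: Be⁺ [He]2s¹, Cl⁺ [Ne]3s²3p⁴, B⁺ [He]2s².
The numbers (kJ/mol): Be 1757, Cl 2298, B 2427, K 3052.
So the second ionization energies run Be < Cl < B < K.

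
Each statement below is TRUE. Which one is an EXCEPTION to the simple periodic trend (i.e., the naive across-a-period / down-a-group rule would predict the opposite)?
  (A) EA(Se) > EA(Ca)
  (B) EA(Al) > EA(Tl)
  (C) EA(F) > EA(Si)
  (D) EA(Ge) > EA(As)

(D)

The general trend: electron affinity increases across a period and decreases down a group.
(A) Se (period 4, group 16) vs Ca (period 4, group 2): the stated order agrees with the simple trend.
(B) Al (period 3, group 13) vs Tl (period 6, group 13): the stated order agrees with the simple trend.
(C) F (period 2, group 17) vs Si (period 3, group 14): the stated order agrees with the simple trend.
(D) Ge (period 4, group 14) vs As (period 4, group 15): the stated order contradicts the simple trend.
The exception is (D): adding an electron to As's half-filled 4p³ is unfavourable, so Ge (4p²) has the more exothermic EA.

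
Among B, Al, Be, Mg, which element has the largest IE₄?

IE_4 is the cost of taking one more electron from the +3 cation: B³⁺ is the bare [He] core; Al³⁺ is the bare [Ne] core; Be³⁺ is already 1 electron into the core; Mg³⁺ is already 1 electron into the core.
All of these are removing an electron from a noble-gas core or deeper; the smaller core (lower principal quantum number) is held far more tightly, and within a period the higher nuclear charge binds the same core more tightly.
Approximate IE_4 values (kJ/mol): B 25026, Al 11577, Be 21007, Mg 10543.
So the fourth ionization energies run Mg < Al < Be < B.

B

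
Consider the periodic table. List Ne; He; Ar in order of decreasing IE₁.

He > Ne > Ar

He is in period 1, group 18; Ne is in period 2, group 18; Ar is in period 3, group 18.
Across a period the outer electron is held more tightly (higher IE₁); down a group it sits in a higher shell, more shielded, and comes off more easily.
All are in group 18, so first ionization energy increases up the group.
So from highest to lowest: He > Ne > Ar.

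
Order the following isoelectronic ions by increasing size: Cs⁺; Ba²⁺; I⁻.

Ba²⁺, Cs⁺, I⁻

All of these have 54 electrons, so size is governed by nuclear charge alone: the more protons, the stronger the pull on the same electron cloud, and the smaller the ion.
Nuclear charges: Ba²⁺ (Z=56), Cs⁺ (Z=55), I⁻ (Z=53).
Smallest to largest: Ba²⁺ < Cs⁺ < I⁻.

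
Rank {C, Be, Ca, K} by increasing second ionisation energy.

After 1 electron has been removed, what remains? C⁺ still has 3 valence electrons; Be⁺ still has 1 valence electron; Ca⁺ still has 1 valence electron; K⁺ is the bare [Ar] core.
Breaking into a closed-shell core is much more expensive than removing a leftover valence electron — K has the largest IE_2 here.
Valence configurations: C⁺ [He]2s²2p¹, Be⁺ [He]2s¹, Ca⁺ [Ar]4s¹.
Tabulated IE_2 (kJ/mol): C 2353, Be 1757, Ca 1145, K 3052.
Overall IE_2 order: Ca < Be < C < K.

Ca < Be < C < K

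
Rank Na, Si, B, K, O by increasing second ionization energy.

Si < B < K < O < Na

Consider each +1 ion: Na⁺ is the bare [Ne] core; Si⁺ still has 3 valence electrons; B⁺ still has 2 valence electrons; K⁺ is the bare [Ar] core; O⁺ still has 5 valence electrons.
Usually core removal costs more than valence removal, but here the competition is close: a tightly held n=2 valence electron can cost more to remove than an n=3 core electron, so the actual values have to decide it.
Valence configurations: Si⁺ [Ne]3s²3p¹, B⁺ [He]2s², O⁺ [He]2s²2p³.
The numbers (kJ/mol): Na 4562, Si 1577, B 2427, K 3052, O 3388.
So the second ionization energies run Si < B < K < O < Na.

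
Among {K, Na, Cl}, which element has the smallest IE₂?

After 1 electron has been removed, what remains? K⁺ is the bare [Ar] core; Na⁺ is the bare [Ne] core; Cl⁺ still has 6 valence electrons.
Breaking into a closed-shell core is much more expensive than removing a leftover valence electron — K and Na have the largest IE_2 here.
The numbers (kJ/mol): K 3052, Na 4562, Cl 2298.
Putting it together, IE_2: Cl < K < Na.

Cl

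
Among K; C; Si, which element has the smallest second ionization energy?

Si

IE_2 is the cost of taking one more electron from the +1 cation: K⁺ is the bare [Ar] core; C⁺ still has 3 valence electrons; Si⁺ still has 3 valence electrons.
Pulling an electron out of a noble-gas core costs far more than removing a remaining valence electron, so K sits at the high end of IE_2.
Valence configurations: C⁺ [He]2s²2p¹, Si⁺ [Ne]3s²3p¹.
Tabulated IE_2 (kJ/mol): K 3052, C 2353, Si 1577.
Putting it together, IE_2: Si < C < K.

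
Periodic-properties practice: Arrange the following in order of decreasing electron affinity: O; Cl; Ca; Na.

EA tends to increase across a period and decrease down a group, though the pattern is less regular than for IE or radius.
Neither a single period nor a single group — weigh both effects.
Na > Ca: the two effects oppose for this pair; the down-group effect wins (53 vs 2 kJ/mol).
O > Na: relative to Na, both the across-period and down-group shifts push O's electron affinity up.
Cl > O: period and group pull opposite ways; the across-period shift dominates (349 vs 141 kJ/mol).
For reference (kJ/mol): O 141, Na 53, Cl 349, Ca 2.
So from highest to lowest: Cl > O > Na > Ca.

Cl > O > Na > Ca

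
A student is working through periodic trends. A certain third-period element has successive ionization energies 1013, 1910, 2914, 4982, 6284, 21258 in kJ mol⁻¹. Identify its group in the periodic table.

Look for the largest jump between consecutive ionization energies: IE6/IE5 ≈ 3.4, far larger than any earlier ratio.
That jump marks the point where a core electron is being removed. So the atom has 5 valence electrons.
A main-group element with 5 valence electrons is in group 15.

Group 15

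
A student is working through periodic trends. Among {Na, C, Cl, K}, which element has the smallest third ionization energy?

Consider each +2 ion: Na²⁺ is already 1 electron into the core; C²⁺ still has 2 valence electrons; Cl²⁺ still has 5 valence electrons; K²⁺ is already 1 electron into the core.
Usually core removal costs more than valence removal, but here the competition is close: a tightly held n=2 valence electron can cost more to remove than an n=3 core electron, so the actual values have to decide it.
Valence configurations: C²⁺ [He]2s², Cl²⁺ [Ne]3s²3p³.
Tabulated IE_3 (kJ/mol): Na 6910, C 4620, Cl 3822, K 4420.
So the third ionization energies run Cl < K < C < Na.

Cl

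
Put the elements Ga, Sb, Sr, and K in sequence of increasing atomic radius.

K is in period 4, group 1; Ga is in period 4, group 13; Sr is in period 5, group 2; Sb is in period 5, group 15.
Across a period the added protons contract the valence shell; down a group each new principal shell makes the atom larger.
These span different periods and groups, so the two trends combine.
Sb > Ga: period and group pull opposite ways; the down-group shift dominates (140 vs 124 pm).
Sr > Sb: Sr lies to the left of Sb in period 5, so the across-period effect alone puts Sr larger.
K > Sr: period and group pull opposite ways; the across-period shift dominates (196 vs 185 pm).
For reference (pm): K 196, Ga 124, Sr 185, Sb 140.
So from smallest to largest: Ga < Sb < Sr < K.

Ga, Sb, Sr, K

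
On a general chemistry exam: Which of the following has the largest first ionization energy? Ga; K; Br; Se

Br

K is in period 4, group 1; Ga is in period 4, group 13; Se is in period 4, group 16; Br is in period 4, group 17.
Removing the outermost electron gets harder across a period and easier down a group.
All lie in period 4, so first ionization energy increases left to right.
The largest first ionization energy among these belongs to Br.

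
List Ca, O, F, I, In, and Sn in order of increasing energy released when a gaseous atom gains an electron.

Ca < In < Sn < O < I < F

Atoms with high Z_eff and room in the valence shell (especially the halogens) have the most exothermic electron affinities.
Neither a single period nor a single group — weigh both effects.
In > Ca: period and group pull opposite ways; the across-period shift dominates (29 vs 2 kJ/mol).
Sn > In: both are in period 5; the period trend gives Sn the larger value.
O > Sn: relative to Sn, both the across-period and down-group shifts push O's electron affinity up.
I > O: period and group pull opposite ways; the across-period shift dominates (295 vs 141 kJ/mol).
F > I: F sits above I in group 17, so the down-group effect alone puts F higher.
Approximate values (kJ/mol): O 141, F 328, Ca 2, In 29, Sn 107, I 295.
So from lowest to highest: Ca < In < Sn < O < I < F.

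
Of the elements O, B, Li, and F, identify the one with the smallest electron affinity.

EA tends to increase across a period and decrease down a group, though the pattern is less regular than for IE or radius.
All lie in period 2; the across-period trend (electron affinity increases left to right) applies, with the exception below.
Note the exception: Li has a higher electron affinity than B, contrary to the simple trend — B's ns²np¹ configuration gives only a small electron affinity — the sparsely filled np subshell binds an added electron weakly.
Approximate values (kJ/mol): Li 60, B 27, O 141, F 328.
The smallest electron affinity among these belongs to B.

B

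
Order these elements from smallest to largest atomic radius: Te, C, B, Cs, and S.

B is in period 2, group 13; C is in period 2, group 14; S is in period 3, group 16; Te is in period 5, group 16; Cs is in period 6, group 1.
Radius decreases left→right (rising Z_eff, same n) and increases top→bottom (higher n).
Neither a single period nor a single group — weigh both effects.
B > C: both are in period 2; the period trend gives B the larger value.
S > B: period and group pull opposite ways; the down-group shift dominates (103 vs 85 pm).
Te > S: they share group 16; the group trend gives Te the larger value.
Cs > Te: both effects reinforce here, so Cs is clearly the larger of the two.
Approximate values (pm): B 85, C 75, S 103, Te 136, Cs 232.
So from smallest to largest: C < B < S < Te < Cs.

C, B, S, Te, Cs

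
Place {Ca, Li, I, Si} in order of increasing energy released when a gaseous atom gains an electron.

Ca, Li, Si, I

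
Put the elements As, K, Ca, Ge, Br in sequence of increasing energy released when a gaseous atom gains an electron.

K is in period 4, group 1; Ca is in period 4, group 2; Ge is in period 4, group 14; As is in period 4, group 15; Br is in period 4, group 17.
EA tends to increase across a period and decrease down a group, though the pattern is less regular than for IE or radius.
All lie in period 4; the across-period trend (electron affinity increases left to right) applies, with the exception below.
Note the exception: K has a higher electron affinity than Ca, contrary to the simple trend — adding an electron to Ca (ns²) has to open a new, higher-energy np subshell, which is unfavourable.
Note the exception: Ge has a higher electron affinity than As, contrary to the simple trend — adding an electron to As's half-filled 4p³ is unfavourable, so Ge (4p²) has the more exothermic EA.
Approximate values (kJ/mol): K 48, Ca 2, Ge 119, As 78, Br 325.
So from lowest to highest: Ca < K < As < Ge < Br.

Ca, K, As, Ge, Br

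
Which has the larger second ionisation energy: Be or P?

After 1 electron has been removed, what remains? Be⁺ still has 1 valence electron; P⁺ still has 4 valence electrons.
All are still removing valence electrons, so compare the +1 ions as you would atoms: IE_2 generally rises across a period (higher Z_eff) and falls down a group (larger shell), subject to the usual subshell exceptions.
Valence configurations: Be⁺ [He]2s¹, P⁺ [Ne]3s²3p².
Approximate IE_2 values (kJ/mol): Be 1757, P 1907.
Hence IE_2: Be < P.

P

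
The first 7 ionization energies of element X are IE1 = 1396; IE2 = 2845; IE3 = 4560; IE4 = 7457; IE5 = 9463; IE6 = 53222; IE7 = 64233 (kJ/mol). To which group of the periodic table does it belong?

Look for the largest jump between consecutive ionization energies: IE6/IE5 ≈ 5.6, far larger than any earlier ratio.
That jump marks the point where a core electron is being removed. So the atom has 5 valence electrons.
A main-group element with 5 valence electrons is in group 15.

Group 15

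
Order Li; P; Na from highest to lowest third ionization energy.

After 2 electrons have been removed, what remains? Li²⁺ is already 1 electron into the core; P²⁺ still has 3 valence electrons; Na²⁺ is already 1 electron into the core.
Pulling an electron out of a noble-gas core costs far more than removing a remaining valence electron, so Na and Li sit at the high end of IE_3.
Tabulated IE_3 (kJ/mol): Li 11815, P 2914, Na 6910.
Putting it together, IE_3: P < Na < Li.

Li > Na > P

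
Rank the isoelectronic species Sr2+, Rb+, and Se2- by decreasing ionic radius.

Se2- > Rb+ > Sr2+

All of these have 36 electrons, so size is governed by nuclear charge alone: the more protons, the stronger the pull on the same electron cloud, and the smaller the ion.
Nuclear charges: Sr2+ (Z=38), Rb+ (Z=37), Se2- (Z=34).
Largest to smallest: Se2- > Rb+ > Sr2+.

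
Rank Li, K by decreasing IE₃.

The third ionization energy removes an electron from the +2 ion. For each element: Li²⁺ is already 1 electron into the core; K²⁺ is already 1 electron into the core.
All of these are removing an electron from a noble-gas core or deeper; the smaller core (lower principal quantum number) is held far more tightly, and within a period the higher nuclear charge binds the same core more tightly.
Tabulated IE_3 (kJ/mol): Li 11815, K 4420.
Putting it together, IE_3: K < Li.

Li, K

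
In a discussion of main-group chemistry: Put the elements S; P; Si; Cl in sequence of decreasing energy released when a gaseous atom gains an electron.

Cl, S, Si, P

Si is in period 3, group 14; P is in period 3, group 15; S is in period 3, group 16; Cl is in period 3, group 17.
EA tends to increase across a period and decrease down a group, though the pattern is less regular than for IE or radius.
All lie in period 3; the across-period trend (electron affinity increases left to right) applies, with the exception below.
Note the exception: Si has a higher electron affinity than P, contrary to the simple trend — adding an electron to P's half-filled 3p³ is unfavourable, so Si (3p²) has the more exothermic EA.
Tabulated electron affinity (kJ/mol): Si 134, P 72, S 200, Cl 349.
So from highest to lowest: Cl > S > Si > P.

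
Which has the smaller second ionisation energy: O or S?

Consider each +1 ion: O⁺ still has 5 valence electrons; S⁺ still has 5 valence electrons.
All are still removing valence electrons, so compare the +1 ions as you would atoms: IE_2 generally rises across a period (higher Z_eff) and falls down a group (larger shell), subject to the usual subshell exceptions.
Valence configurations: O⁺ [He]2s²2p³, S⁺ [Ne]3s²3p³.
Tabulated IE_2 (kJ/mol): O 3388, S 2252.
Putting it together, IE_2: S < O.

S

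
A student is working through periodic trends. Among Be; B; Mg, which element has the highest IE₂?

IE_2 is the cost of taking one more electron from the +1 cation: Be⁺ still has 1 valence electron; B⁺ still has 2 valence electrons; Mg⁺ still has 1 valence electron.
All are still removing valence electrons, so compare the +1 ions as you would atoms: IE_2 generally rises across a period (higher Z_eff) and falls down a group (larger shell), subject to the usual subshell exceptions.
Valence configurations: Be⁺ [He]2s¹, B⁺ [He]2s², Mg⁺ [Ne]3s¹.
Tabulated IE_2 (kJ/mol): Be 1757, B 2427, Mg 1451.
Overall IE_2 order: Mg < Be < B.

B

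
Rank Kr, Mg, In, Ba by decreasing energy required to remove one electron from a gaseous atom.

Kr > Mg > In > Ba

First ionization energy rises across a period (greater Z_eff holds electrons more tightly) and falls down a group (valence electrons are farther from the nucleus).
These span different periods and groups, so the two trends combine.
In > Ba: relative to Ba, both the across-period and down-group shifts push In's first ionization energy up.
Mg > In: period and group pull opposite ways; the down-group shift dominates (738 vs 558 kJ/mol).
Kr > Mg: the two effects oppose for this pair; the across-period effect wins (1351 vs 738 kJ/mol).
Tabulated first ionization energy (kJ/mol): Mg 738, Kr 1351, In 558, Ba 503.
So from highest to lowest: Kr > Mg > In > Ba.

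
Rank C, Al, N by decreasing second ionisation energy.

The second ionization energy removes an electron from the +1 ion. For each element: C⁺ still has 3 valence electrons; Al⁺ still has 2 valence electrons; N⁺ still has 4 valence electrons.
All are still removing valence electrons, so compare the +1 ions as you would atoms: IE_2 generally rises across a period (higher Z_eff) and falls down a group (larger shell), subject to the usual subshell exceptions.
Valence configurations: C⁺ [He]2s²2p¹, Al⁺ [Ne]3s², N⁺ [He]2s²2p².
The numbers (kJ/mol): C 2353, Al 1817, N 2856.
Putting it together, IE_2: Al < C < N.

N, C, Al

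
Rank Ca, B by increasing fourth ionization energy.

Ca < B

Consider each +3 ion: Ca³⁺ is already 1 electron into the core; B³⁺ is the bare [He] core.
All of these are removing an electron from a noble-gas core or deeper; the smaller core (lower principal quantum number) is held far more tightly, and within a period the higher nuclear charge binds the same core more tightly.
The numbers (kJ/mol): Ca 6491, B 25026.
Hence IE_4: Ca < B.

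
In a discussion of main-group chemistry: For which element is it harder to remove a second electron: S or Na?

Na

Consider each +1 ion: S⁺ still has 5 valence electrons; Na⁺ is the bare [Ne] core.
Core electrons are held far more tightly than valence electrons, so Na tops the IE_2 order.
Approximate IE_2 values (kJ/mol): S 2252, Na 4562.
Putting it together, IE_2: S < Na.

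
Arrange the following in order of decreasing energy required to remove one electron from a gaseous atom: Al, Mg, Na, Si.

IE₁ increases left→right with effective nuclear charge and decreases top→bottom as the valence shell moves farther out.
All lie in period 3; the across-period trend (first ionization energy increases left to right) applies, with the exception below.
Note the exception: Mg has a higher first ionization energy than Al, contrary to the simple trend — Al's single 3p electron is easier to remove than one from Mg's filled 3s².
Approximate values (kJ/mol): Na 496, Mg 738, Al 578, Si 786.
So from highest to lowest: Si > Mg > Al > Na.

Si, Mg, Al, Na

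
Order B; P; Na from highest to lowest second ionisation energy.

Na, B, P

The second ionization energy removes an electron from the +1 ion. For each element: B⁺ still has 2 valence electrons; P⁺ still has 4 valence electrons; Na⁺ is the bare [Ne] core.
Pulling an electron out of a noble-gas core costs far more than removing a remaining valence electron, so Na sits at the high end of IE_2.
Valence configurations: B⁺ [He]2s², P⁺ [Ne]3s²3p².
Tabulated IE_2 (kJ/mol): B 2427, P 1907, Na 4562.
Putting it together, IE_2: P < B < Na.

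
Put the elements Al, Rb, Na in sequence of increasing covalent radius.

Al < Na < Rb

Na is in period 3, group 1; Al is in period 3, group 13; Rb is in period 5, group 1.
Atomic radius shrinks across a period as nuclear charge pulls the same shell inward, and grows down a group as new shells are added.
Neither a single period nor a single group — weigh both effects.
Na > Al: both are in period 3; the period trend gives Na the larger value.
Rb > Na: Rb sits below Na in group 1, so the down-group effect alone puts Rb larger.
For reference (pm): Na 155, Al 126, Rb 210.
So from smallest to largest: Al < Na < Rb.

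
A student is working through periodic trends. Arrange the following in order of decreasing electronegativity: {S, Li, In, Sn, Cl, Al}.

Cl, S, Sn, In, Al, Li

Li is in period 2, group 1; Al is in period 3, group 13; S is in period 3, group 16; Cl is in period 3, group 17; In is in period 5, group 13; Sn is in period 5, group 14.
Smaller atoms with higher effective nuclear charge are more electronegative.
Neither a single period nor a single group — weigh both effects.
Al > Li: the two effects oppose for this pair; the across-period effect wins (1.61 vs 0.98).
In > Al: this pair runs against the simple trend — see the exception note.
Sn > In: both are in period 5; the period trend gives Sn the larger value.
S > Sn: relative to Sn, both the across-period and down-group shifts push S's electronegativity up.
Cl > S: both are in period 3; the period trend gives Cl the larger value.
Note the exception: In has a higher electronegativity than Al, contrary to the simple trend — poor shielding by filled d (and f) subshells raises the heavier element's effective nuclear charge more than the simple down-group trend predicts.
For reference (Pauling): Li 0.98, Al 1.61, S 2.58, Cl 3.16, In 1.78, Sn 1.96.
So from highest to lowest: Cl > S > Sn > In > Al > Li.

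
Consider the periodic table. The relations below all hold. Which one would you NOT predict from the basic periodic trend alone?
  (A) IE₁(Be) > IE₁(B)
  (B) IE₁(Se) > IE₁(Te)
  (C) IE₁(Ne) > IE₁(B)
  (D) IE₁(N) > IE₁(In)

The general trend: IE₁ increases across a period and decreases down a group.
(A) Be (period 2, group 2) vs B (period 2, group 13): the stated order contradicts the simple trend.
(B) Se (period 4, group 16) vs Te (period 5, group 16): the stated order agrees with the simple trend.
(C) Ne (period 2, group 18) vs B (period 2, group 13): the stated order agrees with the simple trend.
(D) N (period 2, group 15) vs In (period 5, group 13): the stated order agrees with the simple trend.
The exception is (A): removing B's lone 2p electron is easier than breaking Be's filled 2s².

(A)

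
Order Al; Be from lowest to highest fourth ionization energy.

Al < Be

IE_4 is the cost of taking one more electron from the +3 cation: Al³⁺ is the bare [Ne] core; Be³⁺ is already 1 electron into the core.
All of these are removing an electron from a noble-gas core or deeper; the smaller core (lower principal quantum number) is held far more tightly, and within a period the higher nuclear charge binds the same core more tightly.
Tabulated IE_4 (kJ/mol): Al 11577, Be 21007.
Hence IE_4: Al < Be.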